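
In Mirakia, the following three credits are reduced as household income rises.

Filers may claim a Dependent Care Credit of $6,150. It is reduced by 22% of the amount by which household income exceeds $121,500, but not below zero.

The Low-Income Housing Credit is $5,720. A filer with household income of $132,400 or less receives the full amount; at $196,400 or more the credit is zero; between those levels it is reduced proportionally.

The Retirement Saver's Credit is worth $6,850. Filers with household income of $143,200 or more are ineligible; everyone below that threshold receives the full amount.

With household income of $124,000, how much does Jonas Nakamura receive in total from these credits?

$18,170

Dependent Care Credit: 22% of the $2,500 excess over $121,500 is $550; credit = $6,150 − $550 = $5,600.
Low-Income Housing Credit: $124,000 is at or below the $132,400 threshold, so the full $5,720 applies.
Retirement Saver's Credit: $124,000 is below the $143,200 cutoff, so the full $6,850 applies.
Total: $5,600 + $5,720 + $6,850 = $18,170.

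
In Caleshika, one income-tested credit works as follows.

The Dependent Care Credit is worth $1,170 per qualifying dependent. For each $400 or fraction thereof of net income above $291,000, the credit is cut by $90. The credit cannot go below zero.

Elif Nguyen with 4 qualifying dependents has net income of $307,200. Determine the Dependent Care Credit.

$990

Dependent Care Credit: base = 4 × $1,170 = $4,680. income exceeds $291,000 by $16,200, which is 41 full-or-partial $400 increments; reduction = 41 × $90 = $3,690, leaving $990.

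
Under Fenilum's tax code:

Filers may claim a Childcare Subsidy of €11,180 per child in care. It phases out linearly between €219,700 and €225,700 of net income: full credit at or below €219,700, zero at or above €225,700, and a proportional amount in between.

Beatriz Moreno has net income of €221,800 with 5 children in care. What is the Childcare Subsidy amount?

€36,335

Childcare Subsidy: base = 5 × €11,180 = €55,900. €221,800 is €2,100 into a €6,000 phase-out range, leaving 3,900/6,000 of the credit: €55,900 × 3,900/6,000 = €36,335.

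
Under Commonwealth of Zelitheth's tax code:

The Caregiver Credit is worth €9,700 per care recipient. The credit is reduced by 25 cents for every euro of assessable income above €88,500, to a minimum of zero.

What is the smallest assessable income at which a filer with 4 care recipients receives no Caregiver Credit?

€243,700

Full credit = 4 × €9,700 = €38,800.
The credit falls by 25% of each euro above €88,500, so it reaches zero when the excess is €38,800 / 25% = €155,200: income = €88,500 + €155,200 = €243,700.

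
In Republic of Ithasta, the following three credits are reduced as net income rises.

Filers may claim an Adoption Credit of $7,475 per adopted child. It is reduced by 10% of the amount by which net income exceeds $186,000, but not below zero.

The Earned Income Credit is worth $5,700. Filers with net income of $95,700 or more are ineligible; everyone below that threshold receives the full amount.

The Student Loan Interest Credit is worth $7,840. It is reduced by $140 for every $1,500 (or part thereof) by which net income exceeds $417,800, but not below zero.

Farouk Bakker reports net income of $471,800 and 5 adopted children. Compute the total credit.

$11,595

Adoption Credit: base = 5 × $7,475 = $37,375. 10% of the $285,800 excess over $186,000 is $28,580; credit = $37,375 − $28,580 = $8,795.
Earned Income Credit: $471,800 meets or exceeds the $95,700 cutoff, so the credit is $0.
Student Loan Interest Credit: income exceeds $417,800 by $54,000, which is 36 full-or-partial $1,500 increments; reduction = 36 × $140 = $5,040, leaving $2,800.
Total: $8,795 + $0 + $2,800 = $11,595.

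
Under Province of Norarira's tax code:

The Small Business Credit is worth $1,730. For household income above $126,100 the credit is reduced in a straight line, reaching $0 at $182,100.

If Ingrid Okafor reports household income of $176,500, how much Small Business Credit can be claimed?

$173

Small Business Credit: $176,500 is $50,400 into a $56,000 phase-out range, leaving 5,600/56,000 of the credit: $1,730 × 5,600/56,000 = $173.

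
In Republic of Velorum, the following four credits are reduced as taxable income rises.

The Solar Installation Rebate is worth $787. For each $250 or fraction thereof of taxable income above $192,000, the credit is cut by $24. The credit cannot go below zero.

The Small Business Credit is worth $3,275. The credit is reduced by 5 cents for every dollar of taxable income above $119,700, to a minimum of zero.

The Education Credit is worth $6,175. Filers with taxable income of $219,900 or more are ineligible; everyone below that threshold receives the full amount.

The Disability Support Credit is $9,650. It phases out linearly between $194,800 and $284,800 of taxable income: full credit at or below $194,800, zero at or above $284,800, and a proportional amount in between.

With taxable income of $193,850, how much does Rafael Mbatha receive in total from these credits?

$16,420

Solar Installation Rebate: income exceeds $192,000 by $1,850, which is 8 full-or-partial $250 increments; reduction = 8 × $24 = $192, leaving $595.
Small Business Credit: 5% of the $74,150 excess over $119,700 is $3,707.50 ≥ base, so the credit is $0.
Education Credit: $193,850 is below the $219,900 cutoff, so the full $6,175 applies.
Disability Support Credit: $193,850 is at or below the $194,800 threshold, so the full $9,650 applies.
Total: $595 + $0 + $6,175 + $9,650 = $16,420.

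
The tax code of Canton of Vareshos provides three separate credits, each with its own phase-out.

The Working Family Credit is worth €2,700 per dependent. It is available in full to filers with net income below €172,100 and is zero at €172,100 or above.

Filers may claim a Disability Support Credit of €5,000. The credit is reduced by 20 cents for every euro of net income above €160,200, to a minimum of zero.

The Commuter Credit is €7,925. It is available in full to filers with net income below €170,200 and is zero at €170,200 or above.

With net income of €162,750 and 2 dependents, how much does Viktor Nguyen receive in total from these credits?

Working Family Credit: base = 2 × €2,700 = €5,400. €162,750 is below the €172,100 cutoff, so the full €5,400 applies.
Disability Support Credit: 20% of the €2,550 excess over €160,200 is €510; credit = €5,000 − €510 = €4,490.
Commuter Credit: €162,750 is below the €170,200 cutoff, so the full €7,925 applies.
Total: €5,400 + €4,490 + €7,925 = €17,815.

€17,815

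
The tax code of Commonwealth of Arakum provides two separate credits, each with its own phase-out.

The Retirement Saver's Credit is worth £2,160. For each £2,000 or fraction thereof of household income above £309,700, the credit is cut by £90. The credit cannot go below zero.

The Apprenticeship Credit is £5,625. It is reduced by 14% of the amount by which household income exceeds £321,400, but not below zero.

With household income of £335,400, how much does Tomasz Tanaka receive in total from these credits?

Retirement Saver's Credit: income exceeds £309,700 by £25,700, which is 13 full-or-partial £2,000 increments; reduction = 13 × £90 = £1,170, leaving £990.
Apprenticeship Credit: 14% of the £14,000 excess over £321,400 is £1,960; credit = £5,625 − £1,960 = £3,665.
Total: £990 + £3,665 = £4,655.

£4,655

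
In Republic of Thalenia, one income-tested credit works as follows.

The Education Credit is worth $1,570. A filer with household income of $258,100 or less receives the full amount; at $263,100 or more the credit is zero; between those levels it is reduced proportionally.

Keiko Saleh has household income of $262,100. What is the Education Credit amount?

$314

Education Credit: $262,100 is $4,000 into a $5,000 phase-out range, leaving 1,000/5,000 of the credit: $1,570 × 1,000/5,000 = $314.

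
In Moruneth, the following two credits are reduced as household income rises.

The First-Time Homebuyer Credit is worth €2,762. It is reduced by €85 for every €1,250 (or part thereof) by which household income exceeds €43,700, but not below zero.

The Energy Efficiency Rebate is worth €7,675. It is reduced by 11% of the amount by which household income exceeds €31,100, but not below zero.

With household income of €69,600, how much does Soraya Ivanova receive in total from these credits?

€4,417

First-Time Homebuyer Credit: income exceeds €43,700 by €25,900, which is 21 full-or-partial €1,250 increments; reduction = 21 × €85 = €1,785, leaving €977.
Energy Efficiency Rebate: 11% of the €38,500 excess over €31,100 is €4,235; credit = €7,675 − €4,235 = €3,440.
Total: €977 + €3,440 = €4,417.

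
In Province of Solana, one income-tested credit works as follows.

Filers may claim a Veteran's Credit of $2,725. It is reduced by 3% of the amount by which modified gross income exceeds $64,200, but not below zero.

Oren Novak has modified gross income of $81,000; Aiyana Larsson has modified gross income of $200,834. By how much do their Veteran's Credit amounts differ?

$2,221

Oren ($81,000): Veteran's Credit: 3% of the $16,800 excess over $64,200 is $504; credit = $2,725 − $504 = $2,221.
Aiyana ($200,834): Veteran's Credit: 3% of the $136,634 excess over $64,200 is $4,099.02 ≥ base, so the credit is $0.
Difference: |$2,221 − $0| = $2,221.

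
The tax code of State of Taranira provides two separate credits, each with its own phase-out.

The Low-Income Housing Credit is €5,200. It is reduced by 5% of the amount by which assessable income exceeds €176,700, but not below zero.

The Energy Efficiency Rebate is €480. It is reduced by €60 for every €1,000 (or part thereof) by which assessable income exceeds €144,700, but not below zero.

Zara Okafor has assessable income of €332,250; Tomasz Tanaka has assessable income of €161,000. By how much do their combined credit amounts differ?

Zara (€332,250): Low-Income Housing Credit: 5% of the €155,550 excess over €176,700 is €7,777.50 ≥ base, so the credit is €0. Energy Efficiency Rebate: income exceeds €144,700 by €187,550 → 188 increments × €60 = €11,280 ≥ base, so the credit is €0. total €0 + €0 = €0
Tomasz (€161,000): Low-Income Housing Credit: €161,000 is at or below the €176,700 threshold, so the full €5,200 applies. Energy Efficiency Rebate: income exceeds €144,700 by €16,300 → 17 increments × €60 = €1,020 ≥ base, so the credit is €0. total €5,200 + €0 = €5,200
Difference: |€0 − €5,200| = €5,200.

€5,200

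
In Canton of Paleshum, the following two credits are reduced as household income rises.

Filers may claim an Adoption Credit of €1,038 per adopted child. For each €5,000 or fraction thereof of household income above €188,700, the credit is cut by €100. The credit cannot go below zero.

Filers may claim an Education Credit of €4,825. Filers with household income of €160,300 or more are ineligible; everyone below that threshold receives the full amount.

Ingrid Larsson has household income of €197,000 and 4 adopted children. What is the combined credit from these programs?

€3,952

Adoption Credit: base = 4 × €1,038 = €4,152. income exceeds €188,700 by €8,300, which is 2 full-or-partial €5,000 increments; reduction = 2 × €100 = €200, leaving €3,952.
Education Credit: €197,000 meets or exceeds the €160,300 cutoff, so the credit is €0.
Total: €3,952 + €0 = €3,952.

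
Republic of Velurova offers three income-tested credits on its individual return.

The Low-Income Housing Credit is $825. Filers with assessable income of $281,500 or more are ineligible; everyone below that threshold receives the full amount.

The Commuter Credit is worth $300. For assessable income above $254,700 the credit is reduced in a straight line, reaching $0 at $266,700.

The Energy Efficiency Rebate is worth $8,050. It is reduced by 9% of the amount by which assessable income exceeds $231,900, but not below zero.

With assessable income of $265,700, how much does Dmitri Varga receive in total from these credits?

$5,858

Low-Income Housing Credit: $265,700 is below the $281,500 cutoff, so the full $825 applies.
Commuter Credit: $265,700 is $11,000 into a $12,000 phase-out range, leaving 1,000/12,000 of the credit: $300 × 1,000/12,000 = $25.
Energy Efficiency Rebate: 9% of the $33,800 excess over $231,900 is $3,042; credit = $8,050 − $3,042 = $5,008.
Total: $825 + $25 + $5,008 = $5,858.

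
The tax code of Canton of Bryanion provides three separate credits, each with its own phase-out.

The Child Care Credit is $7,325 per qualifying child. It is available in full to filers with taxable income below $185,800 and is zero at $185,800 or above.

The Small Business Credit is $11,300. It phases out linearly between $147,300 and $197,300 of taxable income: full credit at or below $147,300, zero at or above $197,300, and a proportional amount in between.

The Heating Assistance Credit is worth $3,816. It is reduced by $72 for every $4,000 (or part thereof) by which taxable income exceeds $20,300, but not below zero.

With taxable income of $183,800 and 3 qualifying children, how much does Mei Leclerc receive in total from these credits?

$25,890

Child Care Credit: base = 3 × $7,325 = $21,975. $183,800 is below the $185,800 cutoff, so the full $21,975 applies.
Small Business Credit: $183,800 is $36,500 into a $50,000 phase-out range, leaving 13,500/50,000 of the credit: $11,300 × 13,500/50,000 = $3,051.
Heating Assistance Credit: income exceeds $20,300 by $163,500, which is 41 full-or-partial $4,000 increments; reduction = 41 × $72 = $2,952, leaving $864.
Total: $21,975 + $3,051 + $864 = $25,890.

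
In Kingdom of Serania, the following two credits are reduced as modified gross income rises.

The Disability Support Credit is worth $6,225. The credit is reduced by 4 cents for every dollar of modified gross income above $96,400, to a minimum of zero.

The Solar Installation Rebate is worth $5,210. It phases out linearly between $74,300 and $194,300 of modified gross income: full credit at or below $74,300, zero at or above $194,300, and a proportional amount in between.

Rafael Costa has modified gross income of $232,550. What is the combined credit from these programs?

$779

Disability Support Credit: 4% of the $136,150 excess over $96,400 is $5,446; credit = $6,225 − $5,446 = $779.
Solar Installation Rebate: $232,550 is at or above $194,300, so the credit is $0.
Total: $779 + $0 = $779.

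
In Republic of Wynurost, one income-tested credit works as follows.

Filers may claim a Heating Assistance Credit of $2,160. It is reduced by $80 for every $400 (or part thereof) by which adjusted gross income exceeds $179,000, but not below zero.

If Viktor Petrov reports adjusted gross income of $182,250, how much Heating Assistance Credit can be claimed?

$1,440

Heating Assistance Credit: income exceeds $179,000 by $3,250, which is 9 full-or-partial $400 increments; reduction = 9 × $80 = $720, leaving $1,440.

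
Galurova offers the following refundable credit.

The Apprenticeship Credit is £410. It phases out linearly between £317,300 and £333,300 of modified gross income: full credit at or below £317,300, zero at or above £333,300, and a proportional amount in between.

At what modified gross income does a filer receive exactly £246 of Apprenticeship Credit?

£246 is 246/410 of the full £410, so 164/410 of the £16,000 range has been used: income = £317,300 + £16,000 × 164/410 = £323,700.

£323,700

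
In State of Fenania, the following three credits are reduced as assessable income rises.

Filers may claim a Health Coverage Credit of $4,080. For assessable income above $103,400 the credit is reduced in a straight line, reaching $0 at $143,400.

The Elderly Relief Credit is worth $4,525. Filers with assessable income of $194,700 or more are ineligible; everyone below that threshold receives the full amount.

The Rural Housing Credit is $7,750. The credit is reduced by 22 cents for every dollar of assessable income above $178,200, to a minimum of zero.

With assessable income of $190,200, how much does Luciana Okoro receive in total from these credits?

Health Coverage Credit: $190,200 is at or above $143,400, so the credit is $0.
Elderly Relief Credit: $190,200 is below the $194,700 cutoff, so the full $4,525 applies.
Rural Housing Credit: 22% of the $12,000 excess over $178,200 is $2,640; credit = $7,750 − $2,640 = $5,110.
Total: $0 + $4,525 + $5,110 = $9,635.

$9,635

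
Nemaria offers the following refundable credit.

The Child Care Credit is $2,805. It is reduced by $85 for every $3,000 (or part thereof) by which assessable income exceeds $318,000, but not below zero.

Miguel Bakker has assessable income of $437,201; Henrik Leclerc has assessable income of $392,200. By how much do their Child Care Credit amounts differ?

Miguel ($437,201): Child Care Credit: income exceeds $318,000 by $119,201 → 40 increments × $85 = $3,400 ≥ base, so the credit is $0.
Henrik ($392,200): Child Care Credit: income exceeds $318,000 by $74,200, which is 25 full-or-partial $3,000 increments; reduction = 25 × $85 = $2,125, leaving $680.
Difference: |$0 − $680| = $680.

$680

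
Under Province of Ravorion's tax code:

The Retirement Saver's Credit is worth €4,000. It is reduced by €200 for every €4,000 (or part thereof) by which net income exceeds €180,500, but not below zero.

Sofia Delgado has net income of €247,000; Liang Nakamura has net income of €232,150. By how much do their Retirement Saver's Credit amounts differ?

€800

Sofia (€247,000): Retirement Saver's Credit: income exceeds €180,500 by €66,500, which is 17 full-or-partial €4,000 increments; reduction = 17 × €200 = €3,400, leaving €600.
Liang (€232,150): Retirement Saver's Credit: income exceeds €180,500 by €51,650, which is 13 full-or-partial €4,000 increments; reduction = 13 × €200 = €2,600, leaving €1,400.
Difference: |€600 − €1,400| = €800.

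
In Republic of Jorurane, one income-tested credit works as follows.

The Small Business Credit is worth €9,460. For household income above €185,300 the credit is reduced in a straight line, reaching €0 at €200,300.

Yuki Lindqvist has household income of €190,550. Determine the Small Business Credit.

€6,149

Small Business Credit: €190,550 is €5,250 into a €15,000 phase-out range, leaving 9,750/15,000 of the credit: €9,460 × 9,750/15,000 = €6,149.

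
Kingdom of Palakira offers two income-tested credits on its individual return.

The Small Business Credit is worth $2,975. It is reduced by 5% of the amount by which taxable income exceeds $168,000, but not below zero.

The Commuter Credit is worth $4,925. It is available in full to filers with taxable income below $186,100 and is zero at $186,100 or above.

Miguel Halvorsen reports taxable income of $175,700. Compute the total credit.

Small Business Credit: 5% of the $7,700 excess over $168,000 is $385; credit = $2,975 − $385 = $2,590.
Commuter Credit: $175,700 is below the $186,100 cutoff, so the full $4,925 applies.
Total: $2,590 + $4,925 = $7,515.

$7,515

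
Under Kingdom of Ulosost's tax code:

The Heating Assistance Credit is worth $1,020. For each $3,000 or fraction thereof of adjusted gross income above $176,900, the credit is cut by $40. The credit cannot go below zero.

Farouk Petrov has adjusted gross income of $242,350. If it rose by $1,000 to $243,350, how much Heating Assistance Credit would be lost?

$40

At $242,350 — income exceeds $176,900 by $65,450, which is 22 full-or-partial $3,000 increments; reduction = 22 × $40 = $880, leaving $140.
At $243,350 — income exceeds $176,900 by $66,450, which is 23 full-or-partial $3,000 increments; reduction = 23 × $40 = $920, leaving $100.
Lost: $140 − $100 = $40.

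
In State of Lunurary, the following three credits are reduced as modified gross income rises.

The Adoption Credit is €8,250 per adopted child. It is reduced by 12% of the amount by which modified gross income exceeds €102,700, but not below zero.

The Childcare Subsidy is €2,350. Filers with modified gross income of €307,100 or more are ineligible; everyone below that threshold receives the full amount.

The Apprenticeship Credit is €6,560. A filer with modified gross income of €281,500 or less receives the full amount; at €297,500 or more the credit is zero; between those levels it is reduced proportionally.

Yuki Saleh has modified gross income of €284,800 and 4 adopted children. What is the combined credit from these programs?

Adoption Credit: base = 4 × €8,250 = €33,000. 12% of the €182,100 excess over €102,700 is €21,852; credit = €33,000 − €21,852 = €11,148.
Childcare Subsidy: €284,800 is below the €307,100 cutoff, so the full €2,350 applies.
Apprenticeship Credit: €284,800 is €3,300 into a €16,000 phase-out range, leaving 12,700/16,000 of the credit: €6,560 × 12,700/16,000 = €5,207.
Total: €11,148 + €2,350 + €5,207 = €18,705.

€18,705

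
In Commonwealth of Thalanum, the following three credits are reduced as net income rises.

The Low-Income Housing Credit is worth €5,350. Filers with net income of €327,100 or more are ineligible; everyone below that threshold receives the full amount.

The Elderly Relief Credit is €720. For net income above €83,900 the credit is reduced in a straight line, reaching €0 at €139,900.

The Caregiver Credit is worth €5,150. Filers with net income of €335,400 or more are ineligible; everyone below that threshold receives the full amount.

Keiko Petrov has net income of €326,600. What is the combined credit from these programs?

Low-Income Housing Credit: €326,600 is below the €327,100 cutoff, so the full €5,350 applies.
Elderly Relief Credit: €326,600 is at or above €139,900, so the credit is €0.
Caregiver Credit: €326,600 is below the €335,400 cutoff, so the full €5,150 applies.
Total: €5,350 + €0 + €5,150 = €10,500.

€10,500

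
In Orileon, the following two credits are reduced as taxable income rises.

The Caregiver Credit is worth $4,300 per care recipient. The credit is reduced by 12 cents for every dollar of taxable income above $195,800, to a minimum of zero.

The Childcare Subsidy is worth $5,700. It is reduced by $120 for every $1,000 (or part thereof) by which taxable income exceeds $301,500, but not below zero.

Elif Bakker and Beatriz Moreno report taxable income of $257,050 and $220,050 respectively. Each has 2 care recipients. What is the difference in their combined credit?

Elif ($257,050): Caregiver Credit: base = 2 × $4,300 = $8,600. 12% of the $61,250 excess over $195,800 is $7,350; credit = $8,600 − $7,350 = $1,250. Childcare Subsidy: $257,050 is at or below the $301,500 threshold, so the full $5,700 applies. total $1,250 + $5,700 = $6,950
Beatriz ($220,050): Caregiver Credit: base = 2 × $4,300 = $8,600. 12% of the $24,250 excess over $195,800 is $2,910; credit = $8,600 − $2,910 = $5,690. Childcare Subsidy: $220,050 is at or below the $301,500 threshold, so the full $5,700 applies. total $5,690 + $5,700 = $11,390
Difference: |$6,950 − $11,390| = $4,440.

$4,440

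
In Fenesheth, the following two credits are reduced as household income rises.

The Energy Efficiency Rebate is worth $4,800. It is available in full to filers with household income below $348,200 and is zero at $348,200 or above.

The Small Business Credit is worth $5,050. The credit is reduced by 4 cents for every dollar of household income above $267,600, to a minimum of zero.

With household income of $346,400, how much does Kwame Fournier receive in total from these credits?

Energy Efficiency Rebate: $346,400 is below the $348,200 cutoff, so the full $4,800 applies.
Small Business Credit: 4% of the $78,800 excess over $267,600 is $3,152; credit = $5,050 − $3,152 = $1,898.
Total: $4,800 + $1,898 = $6,698.

$6,698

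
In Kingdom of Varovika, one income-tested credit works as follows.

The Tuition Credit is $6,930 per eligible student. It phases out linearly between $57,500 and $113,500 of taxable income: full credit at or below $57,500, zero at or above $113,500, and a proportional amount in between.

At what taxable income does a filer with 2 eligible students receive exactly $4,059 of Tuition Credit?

Full credit = 2 × $6,930 = $13,860.
$4,059 is 4,059/13,860 of the full $13,860, so 9,801/13,860 of the $56,000 range has been used: income = $57,500 + $56,000 × 9,801/13,860 = $97,100.

$97,100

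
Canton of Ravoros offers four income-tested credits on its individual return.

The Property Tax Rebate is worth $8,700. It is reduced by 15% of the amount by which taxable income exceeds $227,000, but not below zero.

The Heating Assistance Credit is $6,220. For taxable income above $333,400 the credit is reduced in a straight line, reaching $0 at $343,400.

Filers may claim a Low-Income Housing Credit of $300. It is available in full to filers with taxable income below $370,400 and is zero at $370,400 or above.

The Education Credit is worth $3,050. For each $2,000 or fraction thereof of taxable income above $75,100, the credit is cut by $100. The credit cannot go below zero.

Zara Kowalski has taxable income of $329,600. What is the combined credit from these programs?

$6,520

Property Tax Rebate: 15% of the $102,600 excess over $227,000 is $15,390 ≥ base, so the credit is $0.
Heating Assistance Credit: $329,600 is at or below the $333,400 threshold, so the full $6,220 applies.
Low-Income Housing Credit: $329,600 is below the $370,400 cutoff, so the full $300 applies.
Education Credit: income exceeds $75,100 by $254,500 → 128 increments × $100 = $12,800 ≥ base, so the credit is $0.
Total: $0 + $6,220 + $300 + $0 = $6,520.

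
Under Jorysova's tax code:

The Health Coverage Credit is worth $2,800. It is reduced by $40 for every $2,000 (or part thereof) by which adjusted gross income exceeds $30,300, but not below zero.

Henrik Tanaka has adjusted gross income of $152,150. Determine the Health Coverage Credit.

Health Coverage Credit: income exceeds $30,300 by $121,850, which is 61 full-or-partial $2,000 increments; reduction = 61 × $40 = $2,440, leaving $360.

$360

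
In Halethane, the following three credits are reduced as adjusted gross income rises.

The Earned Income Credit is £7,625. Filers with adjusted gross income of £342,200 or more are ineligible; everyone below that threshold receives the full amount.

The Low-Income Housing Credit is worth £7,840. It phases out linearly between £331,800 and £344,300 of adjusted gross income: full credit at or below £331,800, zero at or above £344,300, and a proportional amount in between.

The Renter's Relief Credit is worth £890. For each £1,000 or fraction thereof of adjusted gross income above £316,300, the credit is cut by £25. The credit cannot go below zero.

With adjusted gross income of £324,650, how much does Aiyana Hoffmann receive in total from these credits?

Earned Income Credit: £324,650 is below the £342,200 cutoff, so the full £7,625 applies.
Low-Income Housing Credit: £324,650 is at or below the £331,800 threshold, so the full £7,840 applies.
Renter's Relief Credit: income exceeds £316,300 by £8,350, which is 9 full-or-partial £1,000 increments; reduction = 9 × £25 = £225, leaving £665.
Total: £7,625 + £7,840 + £665 = £16,130.

£16,130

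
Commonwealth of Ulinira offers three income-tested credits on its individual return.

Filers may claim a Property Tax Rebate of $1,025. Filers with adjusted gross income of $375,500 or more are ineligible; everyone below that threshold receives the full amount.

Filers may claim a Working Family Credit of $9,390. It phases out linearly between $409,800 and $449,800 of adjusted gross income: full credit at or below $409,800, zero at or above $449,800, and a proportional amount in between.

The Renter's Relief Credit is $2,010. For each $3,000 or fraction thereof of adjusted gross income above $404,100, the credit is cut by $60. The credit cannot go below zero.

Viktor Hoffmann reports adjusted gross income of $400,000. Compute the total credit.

Property Tax Rebate: $400,000 meets or exceeds the $375,500 cutoff, so the credit is $0.
Working Family Credit: $400,000 is at or below the $409,800 threshold, so the full $9,390 applies.
Renter's Relief Credit: $400,000 is at or below the $404,100 threshold, so the full $2,010 applies.
Total: $0 + $9,390 + $2,010 = $11,400.

$11,400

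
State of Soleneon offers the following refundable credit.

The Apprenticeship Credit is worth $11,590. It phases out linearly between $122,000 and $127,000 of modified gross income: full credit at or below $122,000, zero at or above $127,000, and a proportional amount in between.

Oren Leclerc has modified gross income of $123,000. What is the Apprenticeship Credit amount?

Apprenticeship Credit: $123,000 is $1,000 into a $5,000 phase-out range, leaving 4,000/5,000 of the credit: $11,590 × 4,000/5,000 = $9,272.

$9,272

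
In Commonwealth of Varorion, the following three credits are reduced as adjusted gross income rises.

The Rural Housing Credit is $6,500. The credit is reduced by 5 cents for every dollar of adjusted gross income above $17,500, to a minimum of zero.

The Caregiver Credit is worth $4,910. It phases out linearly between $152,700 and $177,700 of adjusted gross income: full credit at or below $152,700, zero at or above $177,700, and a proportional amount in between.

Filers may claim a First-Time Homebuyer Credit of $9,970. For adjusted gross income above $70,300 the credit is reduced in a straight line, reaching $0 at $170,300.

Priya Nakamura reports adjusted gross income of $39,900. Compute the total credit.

$20,260

Rural Housing Credit: 5% of the $22,400 excess over $17,500 is $1,120; credit = $6,500 − $1,120 = $5,380.
Caregiver Credit: $39,900 is at or below the $152,700 threshold, so the full $4,910 applies.
First-Time Homebuyer Credit: $39,900 is at or below the $70,300 threshold, so the full $9,970 applies.
Total: $5,380 + $4,910 + $9,970 = $20,260.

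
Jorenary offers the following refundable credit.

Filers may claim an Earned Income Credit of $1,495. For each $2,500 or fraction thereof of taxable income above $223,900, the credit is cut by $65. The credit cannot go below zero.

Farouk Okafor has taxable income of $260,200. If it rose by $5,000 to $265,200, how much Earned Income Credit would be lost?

$130

At $260,200 — income exceeds $223,900 by $36,300, which is 15 full-or-partial $2,500 increments; reduction = 15 × $65 = $975, leaving $520.
At $265,200 — income exceeds $223,900 by $41,300, which is 17 full-or-partial $2,500 increments; reduction = 17 × $65 = $1,105, leaving $390.
Lost: $520 − $390 = $130.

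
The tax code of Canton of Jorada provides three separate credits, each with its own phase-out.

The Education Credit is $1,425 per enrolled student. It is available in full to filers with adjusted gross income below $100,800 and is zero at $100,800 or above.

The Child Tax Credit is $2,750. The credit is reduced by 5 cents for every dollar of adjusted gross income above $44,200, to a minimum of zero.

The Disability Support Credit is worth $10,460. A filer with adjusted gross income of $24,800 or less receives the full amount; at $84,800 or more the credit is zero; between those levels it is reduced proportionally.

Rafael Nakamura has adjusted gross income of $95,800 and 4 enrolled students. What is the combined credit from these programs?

$5,870

Education Credit: base = 4 × $1,425 = $5,700. $95,800 is below the $100,800 cutoff, so the full $5,700 applies.
Child Tax Credit: 5% of the $51,600 excess over $44,200 is $2,580; credit = $2,750 − $2,580 = $170.
Disability Support Credit: $95,800 is at or above $84,800, so the credit is $0.
Total: $5,700 + $170 + $0 = $5,870.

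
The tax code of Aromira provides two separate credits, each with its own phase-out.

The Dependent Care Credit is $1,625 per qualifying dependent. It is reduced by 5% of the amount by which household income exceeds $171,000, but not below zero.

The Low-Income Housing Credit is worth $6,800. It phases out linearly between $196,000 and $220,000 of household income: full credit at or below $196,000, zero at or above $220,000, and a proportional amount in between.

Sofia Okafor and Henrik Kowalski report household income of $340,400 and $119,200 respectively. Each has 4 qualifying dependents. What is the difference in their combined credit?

Sofia ($340,400): Dependent Care Credit: base = 4 × $1,625 = $6,500. 5% of the $169,400 excess over $171,000 is $8,470 ≥ base, so the credit is $0. Low-Income Housing Credit: $340,400 is at or above $220,000, so the credit is $0. total $0 + $0 = $0
Henrik ($119,200): Dependent Care Credit: base = 4 × $1,625 = $6,500. $119,200 is at or below the $171,000 threshold, so the full $6,500 applies. Low-Income Housing Credit: $119,200 is at or below the $196,000 threshold, so the full $6,800 applies. total $6,500 + $6,800 = $13,300
Difference: |$0 − $13,300| = $13,300.

$13,300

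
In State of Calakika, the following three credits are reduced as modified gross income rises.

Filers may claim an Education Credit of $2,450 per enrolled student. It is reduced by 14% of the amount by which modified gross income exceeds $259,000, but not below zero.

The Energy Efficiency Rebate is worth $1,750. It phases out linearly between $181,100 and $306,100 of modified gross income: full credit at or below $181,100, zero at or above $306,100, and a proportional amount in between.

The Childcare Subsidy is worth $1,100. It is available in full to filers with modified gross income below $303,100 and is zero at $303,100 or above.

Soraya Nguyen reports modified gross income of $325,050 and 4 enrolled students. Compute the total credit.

$553

Education Credit: base = 4 × $2,450 = $9,800. 14% of the $66,050 excess over $259,000 is $9,247; credit = $9,800 − $9,247 = $553.
Energy Efficiency Rebate: $325,050 is at or above $306,100, so the credit is $0.
Childcare Subsidy: $325,050 meets or exceeds the $303,100 cutoff, so the credit is $0.
Total: $553 + $0 + $0 = $553.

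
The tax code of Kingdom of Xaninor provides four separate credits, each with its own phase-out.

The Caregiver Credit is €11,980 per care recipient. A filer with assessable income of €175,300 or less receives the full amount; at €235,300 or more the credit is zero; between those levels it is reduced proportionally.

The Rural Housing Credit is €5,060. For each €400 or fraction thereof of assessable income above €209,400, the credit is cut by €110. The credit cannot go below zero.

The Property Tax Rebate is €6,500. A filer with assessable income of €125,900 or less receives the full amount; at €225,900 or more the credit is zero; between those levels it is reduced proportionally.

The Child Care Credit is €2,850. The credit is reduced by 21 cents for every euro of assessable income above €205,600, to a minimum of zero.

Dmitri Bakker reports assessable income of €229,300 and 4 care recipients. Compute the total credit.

€4,792

Caregiver Credit: base = 4 × €11,980 = €47,920. €229,300 is €54,000 into a €60,000 phase-out range, leaving 6,000/60,000 of the credit: €47,920 × 6,000/60,000 = €4,792.
Rural Housing Credit: income exceeds €209,400 by €19,900 → 50 increments × €110 = €5,500 ≥ base, so the credit is €0.
Property Tax Rebate: €229,300 is at or above €225,900, so the credit is €0.
Child Care Credit: 21% of the €23,700 excess over €205,600 is €4,977 ≥ base, so the credit is €0.
Total: €4,792 + €0 + €0 + €0 = €4,792.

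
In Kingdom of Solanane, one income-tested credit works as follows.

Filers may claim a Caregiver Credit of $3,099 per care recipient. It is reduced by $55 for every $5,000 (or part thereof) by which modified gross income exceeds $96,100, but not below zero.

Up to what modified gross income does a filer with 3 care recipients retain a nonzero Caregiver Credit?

$941,100

Full credit = 3 × $3,099 = $9,297.
After 169 increments the reduction is 169 × $55 = $9,295, leaving $2; one more increment wipes it out. Increment 169 ends at excess 169 × $5,000 = $845,000, so the highest qualifying income is $96,100 + $845,000 = $941,100.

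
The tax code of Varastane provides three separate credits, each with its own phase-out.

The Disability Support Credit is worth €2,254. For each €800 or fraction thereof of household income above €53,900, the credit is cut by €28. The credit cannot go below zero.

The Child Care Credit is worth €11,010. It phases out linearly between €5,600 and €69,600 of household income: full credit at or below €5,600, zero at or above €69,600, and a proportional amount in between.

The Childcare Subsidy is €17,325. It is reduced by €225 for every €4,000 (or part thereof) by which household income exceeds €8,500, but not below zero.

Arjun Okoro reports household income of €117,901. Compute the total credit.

Disability Support Credit: income exceeds €53,900 by €64,001 → 81 increments × €28 = €2,268 ≥ base, so the credit is €0.
Child Care Credit: €117,901 is at or above €69,600, so the credit is €0.
Childcare Subsidy: income exceeds €8,500 by €109,401, which is 28 full-or-partial €4,000 increments; reduction = 28 × €225 = €6,300, leaving €11,025.
Total: €0 + €0 + €11,025 = €11,025.

€11,025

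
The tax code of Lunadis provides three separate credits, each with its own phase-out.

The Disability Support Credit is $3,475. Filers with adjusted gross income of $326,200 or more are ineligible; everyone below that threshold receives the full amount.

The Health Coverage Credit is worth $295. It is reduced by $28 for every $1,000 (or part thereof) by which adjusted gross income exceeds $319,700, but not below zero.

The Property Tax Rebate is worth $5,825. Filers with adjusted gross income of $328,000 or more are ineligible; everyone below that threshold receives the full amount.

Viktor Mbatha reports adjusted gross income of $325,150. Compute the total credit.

$9,427

Disability Support Credit: $325,150 is below the $326,200 cutoff, so the full $3,475 applies.
Health Coverage Credit: income exceeds $319,700 by $5,450, which is 6 full-or-partial $1,000 increments; reduction = 6 × $28 = $168, leaving $127.
Property Tax Rebate: $325,150 is below the $328,000 cutoff, so the full $5,825 applies.
Total: $3,475 + $127 + $5,825 = $9,427.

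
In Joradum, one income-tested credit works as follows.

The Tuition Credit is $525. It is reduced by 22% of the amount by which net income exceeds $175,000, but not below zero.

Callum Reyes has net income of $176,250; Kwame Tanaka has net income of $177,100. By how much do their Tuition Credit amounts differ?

Callum ($176,250): Tuition Credit: 22% of the $1,250 excess over $175,000 is $275; credit = $525 − $275 = $250.
Kwame ($177,100): Tuition Credit: 22% of the $2,100 excess over $175,000 is $462; credit = $525 − $462 = $63.
Difference: |$250 − $63| = $187.

$187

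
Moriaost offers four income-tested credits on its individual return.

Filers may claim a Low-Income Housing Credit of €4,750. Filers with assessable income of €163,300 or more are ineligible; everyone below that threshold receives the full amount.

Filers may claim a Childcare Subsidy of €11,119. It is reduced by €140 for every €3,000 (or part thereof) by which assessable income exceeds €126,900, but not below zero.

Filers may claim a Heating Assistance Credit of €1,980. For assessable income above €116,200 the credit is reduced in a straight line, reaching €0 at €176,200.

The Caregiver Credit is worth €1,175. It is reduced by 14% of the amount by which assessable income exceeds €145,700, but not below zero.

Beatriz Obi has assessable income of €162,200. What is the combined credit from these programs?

€14,651

Low-Income Housing Credit: €162,200 is below the €163,300 cutoff, so the full €4,750 applies.
Childcare Subsidy: income exceeds €126,900 by €35,300, which is 12 full-or-partial €3,000 increments; reduction = 12 × €140 = €1,680, leaving €9,439.
Heating Assistance Credit: €162,200 is €46,000 into a €60,000 phase-out range, leaving 14,000/60,000 of the credit: €1,980 × 14,000/60,000 = €462.
Caregiver Credit: 14% of the €16,500 excess over €145,700 is €2,310 ≥ base, so the credit is €0.
Total: €4,750 + €9,439 + €462 + €0 = €14,651.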